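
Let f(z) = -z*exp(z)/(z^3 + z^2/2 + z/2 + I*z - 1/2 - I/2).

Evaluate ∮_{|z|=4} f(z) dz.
By the residue theorem, ∮_C f(z) dz = 2πi · (sum of the residues of f at the poles inside |z| = 4).

The denominator factors as (z + I)*(z + 1 - I)*(z - 1/2), so the singularities of f are simple poles at z = -I, z = -1 + I, z = 1/2.
  |-I|² = 1 < 16 = 4², so this pole is inside the contour.
  |-1 + I|² = 2 < 16 = 4², so this pole is inside the contour.
  |1/2|² = 1/4 < 16 = 4², so this pole is inside the contour.

With P(z) = -z*exp(z) and Q(z) = z^3 + z^2/2 + z/2 + I*z - 1/2 - I/2, each pole is simple, so Res(f, z₀) = P(z₀)/Q'(z₀) with Q'(z) = 3*z^2 + z + 1/2 + I.
  Res(f, -I) = P(-I)/Q'(-I) = (I*exp(-I))/(-5/2) = -2*I*exp(-I)/5
  Res(f, -1 + I) = P(-1 + I)/Q'(-1 + I) = ((1 - I)*exp(-1 + I))/(-1/2 - 4*I) = (14/65 + 18*I/65)*exp(-1 + I)
  Res(f, 1/2) = P(1/2)/Q'(1/2) = (-exp(1/2)/2)/(7/4 + I) = (-14/65 + 8*I/65)*exp(1/2)

Sum of residues inside C: -2*I*exp(-I)/5 + (14/65 + 18*I/65)*exp(-1 + I) + (-14/65 + 8*I/65)*exp(1/2)
∮_C f(z) dz = 2πi · (-2*I*exp(-I)/5 + (14/65 + 18*I/65)*exp(-1 + I) + (-14/65 + 8*I/65)*exp(1/2)) = pi*(-16/65 - 28*I/65)*exp(1/2) + 4*pi*exp(-I)/5 + pi*(-36/65 + 28*I/65)*exp(-1 + I)

Final answer: pi*(-16/65 - 28*I/65)*exp(1/2) + 4*pi*exp(-I)/5 + pi*(-36/65 + 28*I/65)*exp(-1 + I)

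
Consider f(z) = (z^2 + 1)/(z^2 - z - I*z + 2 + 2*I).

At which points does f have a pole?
The singularities of f are the zeros of the denominator. Factoring,
  z^2 - z - I*z + 2 + 2*I = (z - 1 + I)*(z - 2*I)
so the candidates are z = 1 - I, z = 2*I.

Check the numerator P(z) = z^2 + 1 at each one:
  P(1 - I) = 1 - 2*I ≠ 0, so z = 1 - I is a (simple) pole.
  P(2*I) = -3 ≠ 0, so z = 2*I is a (simple) pole.

Poles of f: {2*I, 1 - I}

Final answer: {2*I, 1 - I}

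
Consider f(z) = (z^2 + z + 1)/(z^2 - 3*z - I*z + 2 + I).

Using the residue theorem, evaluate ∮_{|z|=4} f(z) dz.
pi*(-2 + 8*I)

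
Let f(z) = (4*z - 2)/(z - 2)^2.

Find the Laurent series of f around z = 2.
Put w = z - (2), i.e. z = w + 2. The denominator is w^2, so it suffices to rewrite the numerator in powers of w.

P(z) = 4*z - 2
P(w + 2) = 6 + 4*w

Dividing each term by w^2:
  f = 6/w^2 + 4/w

Substituting back w = z - 2:
  f(z) = 6/(z - 2)^2 + 4/(z - 2)

The series is finite because the numerator is a polynomial; the negative powers form the principal part, and the coefficient of 1/(z - 2) gives Res(f, 2) = 4.

Final answer: 6/(z - 2)^2 + 4/(z - 2)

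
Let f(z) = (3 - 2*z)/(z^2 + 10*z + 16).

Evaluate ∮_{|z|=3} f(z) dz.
By the residue theorem, ∮_C f(z) dz = 2πi · (sum of the residues of f at the poles inside |z| = 3).

The denominator factors as (z + 8)*(z + 2), so the singularities of f are simple poles at z = -8, z = -2.
  |-8|² = 64 > 9 = 3², so this pole is outside the contour.
  |-2|² = 4 < 9 = 3², so this pole is inside the contour.

With P(z) = 3 - 2*z and Q(z) = z^2 + 10*z + 16, each pole is simple, so Res(f, z₀) = P(z₀)/Q'(z₀) with Q'(z) = 2*z + 10.
  Res(f, -2) = P(-2)/Q'(-2) = (7)/(6) = 7/6

∮_C f(z) dz = 2πi · (7/6) = 7*I*pi/3

Final answer: 7*I*pi/3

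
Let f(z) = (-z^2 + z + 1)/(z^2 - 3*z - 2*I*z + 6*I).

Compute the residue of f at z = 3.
Write f(z) = P(z)/Q(z) with P(z) = -z^2 + z + 1 and Q(z) = z^2 - 3*z - 2*I*z + 6*I.
The denominator factors as Q(z) = (z - 3)*(z - 2*I), so z = 3 is a simple zero of Q and P is analytic there; z = 3 is therefore a simple pole and
  Res(f, z₀) = P(z₀)/Q'(z₀).

Q'(z) = 2*z - 3 - 2*I, so Q'(3) = 3 - 2*I.
P(3) = -5.

Res(f, 3) = (-5)/(3 - 2*I) = -15/13 - 10*I/13

Final answer: -15/13 - 10*I/13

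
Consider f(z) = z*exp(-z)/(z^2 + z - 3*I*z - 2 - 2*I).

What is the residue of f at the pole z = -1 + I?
-I*exp(1 - I)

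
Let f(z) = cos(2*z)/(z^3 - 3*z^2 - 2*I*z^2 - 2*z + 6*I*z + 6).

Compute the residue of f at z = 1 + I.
(-1/5 - I/10)*cos(2 + 2*I)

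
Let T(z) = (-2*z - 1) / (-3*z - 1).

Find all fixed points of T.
T(z) = z means -2*z - 1 = z*(-3*z - 1), i.e.
  -3*z^2 + z + 1 = 0.
Discriminant: (1)^2 - 4*(-3)*(1) = 13, so the roots are real.
  z = (-1 ± sqrt(13))/(2*(-3))
Fixed points: {1/6 - sqrt(13)/6, 1/6 + sqrt(13)/6}

Final answer: {1/6 - sqrt(13)/6, 1/6 + sqrt(13)/6}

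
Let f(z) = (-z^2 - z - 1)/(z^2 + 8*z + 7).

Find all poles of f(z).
The singularities of f are the zeros of the denominator. Factoring,
  z^2 + 8*z + 7 = (z + 1)*(z + 7)
so the candidates are z = -1, z = -7.

Check the numerator P(z) = -z^2 - z - 1 at each one:
  P(-1) = -1 ≠ 0, so z = -1 is a (simple) pole.
  P(-7) = -43 ≠ 0, so z = -7 is a (simple) pole.

Poles of f: {-7, -1}

Final answer: {-7, -1}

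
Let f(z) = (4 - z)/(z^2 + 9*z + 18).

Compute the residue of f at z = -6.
Write f(z) = P(z)/Q(z) with P(z) = 4 - z and Q(z) = z^2 + 9*z + 18.
The denominator factors as Q(z) = (z + 6)*(z + 3), so z = -6 is a simple zero of Q and P is analytic there; z = -6 is therefore a simple pole and
  Res(f, z₀) = P(z₀)/Q'(z₀).

Q'(z) = 2*z + 9, so Q'(-6) = -3.
P(-6) = 10.

Res(f, -6) = (10)/(-3) = -10/3

Final answer: -10/3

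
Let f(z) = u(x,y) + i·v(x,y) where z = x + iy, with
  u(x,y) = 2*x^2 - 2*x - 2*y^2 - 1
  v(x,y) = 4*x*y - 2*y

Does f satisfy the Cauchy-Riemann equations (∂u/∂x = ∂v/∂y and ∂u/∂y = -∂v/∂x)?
∂u/∂x = 4*x - 2
∂v/∂y = 4*x - 2
∂u/∂y = -4*y
∂v/∂x = 4*y
∂u/∂x = ∂v/∂y and ∂u/∂y = -∂v/∂x hold identically; f is analytic.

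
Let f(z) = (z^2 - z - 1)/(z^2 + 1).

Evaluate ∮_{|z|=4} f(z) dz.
-2*I*pi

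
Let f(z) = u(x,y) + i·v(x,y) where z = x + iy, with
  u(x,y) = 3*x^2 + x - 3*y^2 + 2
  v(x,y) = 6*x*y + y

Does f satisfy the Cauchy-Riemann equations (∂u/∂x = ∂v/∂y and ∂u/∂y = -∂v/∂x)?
∂u/∂x = 6*x + 1
∂v/∂y = 6*x + 1
∂u/∂y = -6*y
∂v/∂x = 6*y
∂u/∂x = ∂v/∂y and ∂u/∂y = -∂v/∂x hold identically; f is analytic.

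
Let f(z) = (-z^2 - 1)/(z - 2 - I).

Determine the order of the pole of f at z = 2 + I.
1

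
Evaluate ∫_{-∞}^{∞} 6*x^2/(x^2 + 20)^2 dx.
Let f(z) = 6*z^2/(z^2 + 20)^2. The denominator has no real zeros and deg Q - deg P = 2 ≥ 2, so the integral of f over the upper semicircle |z| = R tends to 0 as R → ∞. Closing the contour in the upper half-plane,
  ∫_{-∞}^{∞} f(x) dx = 2πi · Σ Res(f, z_k)  over the poles with Im z_k > 0.

Zeros of the denominator: z^2 + 20 = 0 gives z = ±2*sqrt(5)*I.
Upper half-plane: z = 2*sqrt(5)*I (a pole of order 2).

Write f(z) = g(z)/(z - 2*sqrt(5)*I)^2 with g(z) = 6*z^2/(z + 2*sqrt(5)*I)^2. For a double pole, Res(f, z₀) = g'(z₀):
  g'(z) = 24*sqrt(5)*I*z/(z + 2*sqrt(5)*I)^3
  Res(f, 2*sqrt(5)*I) = g'(2*sqrt(5)*I) = -3*sqrt(5)*I/20

∫_{-∞}^{∞} f(x) dx = 2πi · (-3*sqrt(5)*I/20) = 3*sqrt(5)*pi/10

Final answer: 3*sqrt(5)*pi/10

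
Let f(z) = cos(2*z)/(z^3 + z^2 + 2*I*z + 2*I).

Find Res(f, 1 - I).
Write f(z) = P(z)/Q(z) with P(z) = cos(2*z) and Q(z) = z^3 + z^2 + 2*I*z + 2*I.
The denominator factors as Q(z) = (z + 1)*(z - 1 + I)*(z + 1 - I), so z = 1 - I is a simple zero of Q and P is analytic there; z = 1 - I is therefore a simple pole and
  Res(f, z₀) = P(z₀)/Q'(z₀).

Q'(z) = 3*z^2 + 2*z + 2*I, so Q'(1 - I) = 2 - 6*I.
P(1 - I) = cos(2 - 2*I).

Res(f, 1 - I) = (cos(2 - 2*I))/(2 - 6*I) = (1/20 + 3*I/20)*cos(2 - 2*I)

Final answer: (1/20 + 3*I/20)*cos(2 - 2*I)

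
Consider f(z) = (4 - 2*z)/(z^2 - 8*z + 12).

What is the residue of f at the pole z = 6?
Write f(z) = P(z)/Q(z) with P(z) = 4 - 2*z and Q(z) = z^2 - 8*z + 12.
The denominator factors as Q(z) = (z - 2)*(z - 6), so z = 6 is a simple zero of Q and P is analytic there; z = 6 is therefore a simple pole and
  Res(f, z₀) = P(z₀)/Q'(z₀).

Q'(z) = 2*z - 8, so Q'(6) = 4.
P(6) = -8.

Res(f, 6) = (-8)/(4) = -2

Final answer: -2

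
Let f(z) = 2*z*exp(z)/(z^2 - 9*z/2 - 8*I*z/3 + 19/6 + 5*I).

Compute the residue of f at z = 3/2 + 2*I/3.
Write f(z) = P(z)/Q(z) with P(z) = 2*z*exp(z) and Q(z) = z^2 - 9*z/2 - 8*I*z/3 + 19/6 + 5*I.
The denominator factors as Q(z) = (z - 3/2 - 2*I/3)*(z - 3 - 2*I), so z = 3/2 + 2*I/3 is a simple zero of Q and P is analytic there; z = 3/2 + 2*I/3 is therefore a simple pole and
  Res(f, z₀) = P(z₀)/Q'(z₀).

Q'(z) = 2*z - 9/2 - 8*I/3, so Q'(3/2 + 2*I/3) = -3/2 - 4*I/3.
P(3/2 + 2*I/3) = (3 + 4*I/3)*exp(3/2 + 2*I/3).

Res(f, 3/2 + 2*I/3) = ((3 + 4*I/3)*exp(3/2 + 2*I/3))/(-3/2 - 4*I/3) = (-226/145 + 72*I/145)*exp(3/2 + 2*I/3)

Final answer: (-226/145 + 72*I/145)*exp(3/2 + 2*I/3)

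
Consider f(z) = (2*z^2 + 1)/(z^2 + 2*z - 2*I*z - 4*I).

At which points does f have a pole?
The singularities of f are the zeros of the denominator. Factoring,
  z^2 + 2*z - 2*I*z - 4*I = (z - 2*I)*(z + 2)
so the candidates are z = 2*I, z = -2.

Check the numerator P(z) = 2*z^2 + 1 at each one:
  P(2*I) = -7 ≠ 0, so z = 2*I is a (simple) pole.
  P(-2) = 9 ≠ 0, so z = -2 is a (simple) pole.

Poles of f: {-2, 2*I}

Final answer: {-2, 2*I}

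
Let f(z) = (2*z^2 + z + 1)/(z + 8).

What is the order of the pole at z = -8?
1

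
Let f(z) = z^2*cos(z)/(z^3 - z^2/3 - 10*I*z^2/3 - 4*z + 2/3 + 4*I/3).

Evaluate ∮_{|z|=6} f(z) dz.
pi*(18/145 - 16*I/145)*cos(1/3 + I/3) + 6*pi*cos(1 - I)/5 + pi*(-192/145 + 306*I/145)*cos(1 + 2*I)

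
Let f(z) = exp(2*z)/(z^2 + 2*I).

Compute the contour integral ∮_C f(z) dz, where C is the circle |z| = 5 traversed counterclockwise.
By the residue theorem, ∮_C f(z) dz = 2πi · (sum of the residues of f at the poles inside |z| = 5).

The denominator factors as (z + 1 - I)*(z - 1 + I), so the singularities of f are simple poles at z = -1 + I, z = 1 - I.
  |-1 + I|² = 2 < 25 = 5², so this pole is inside the contour.
  |1 - I|² = 2 < 25 = 5², so this pole is inside the contour.

With P(z) = exp(2*z) and Q(z) = z^2 + 2*I, each pole is simple, so Res(f, z₀) = P(z₀)/Q'(z₀) with Q'(z) = 2*z.
  Res(f, -1 + I) = P(-1 + I)/Q'(-1 + I) = (exp(-2 + 2*I))/(-2 + 2*I) = (-1/4 - I/4)*exp(-2 + 2*I)
  Res(f, 1 - I) = P(1 - I)/Q'(1 - I) = (exp(2 - 2*I))/(2 - 2*I) = (1/4 + I/4)*exp(2 - 2*I)

Sum of residues inside C: (1/4 + I/4)*exp(2 - 2*I) + (-1/4 - I/4)*exp(-2 + 2*I)
∮_C f(z) dz = 2πi · ((1/4 + I/4)*exp(2 - 2*I) + (-1/4 - I/4)*exp(-2 + 2*I)) = pi*(1/2 - I/2)*exp(-2 + 2*I) + pi*(-1/2 + I/2)*exp(2 - 2*I)

Final answer: pi*(1/2 - I/2)*exp(-2 + 2*I) + pi*(-1/2 + I/2)*exp(2 - 2*I)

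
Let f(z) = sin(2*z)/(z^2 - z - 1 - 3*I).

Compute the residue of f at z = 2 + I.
(3/13 - 2*I/13)*sin(4 + 2*I)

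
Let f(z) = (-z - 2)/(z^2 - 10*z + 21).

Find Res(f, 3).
5/4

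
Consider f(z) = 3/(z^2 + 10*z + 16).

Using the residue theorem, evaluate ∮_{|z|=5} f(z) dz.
By the residue theorem, ∮_C f(z) dz = 2πi · (sum of the residues of f at the poles inside |z| = 5).

The denominator factors as (z + 8)*(z + 2), so the singularities of f are simple poles at z = -8, z = -2.
  |-8|² = 64 > 25 = 5², so this pole is outside the contour.
  |-2|² = 4 < 25 = 5², so this pole is inside the contour.

With P(z) = 3 and Q(z) = z^2 + 10*z + 16, each pole is simple, so Res(f, z₀) = P(z₀)/Q'(z₀) with Q'(z) = 2*z + 10.
  Res(f, -2) = P(-2)/Q'(-2) = (3)/(6) = 1/2

∮_C f(z) dz = 2πi · (1/2) = I*pi

Final answer: I*pi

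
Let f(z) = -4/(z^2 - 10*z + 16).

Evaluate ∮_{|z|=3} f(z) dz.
4*I*pi/3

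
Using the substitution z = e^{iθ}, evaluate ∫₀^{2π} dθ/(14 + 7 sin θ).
2*sqrt(3)*pi/21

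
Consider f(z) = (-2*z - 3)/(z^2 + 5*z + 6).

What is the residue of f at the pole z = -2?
Write f(z) = P(z)/Q(z) with P(z) = -2*z - 3 and Q(z) = z^2 + 5*z + 6.
The denominator factors as Q(z) = (z + 3)*(z + 2), so z = -2 is a simple zero of Q and P is analytic there; z = -2 is therefore a simple pole and
  Res(f, z₀) = P(z₀)/Q'(z₀).

Q'(z) = 2*z + 5, so Q'(-2) = 1.
P(-2) = 1.

Res(f, -2) = (1)/(1) = 1

Final answer: 1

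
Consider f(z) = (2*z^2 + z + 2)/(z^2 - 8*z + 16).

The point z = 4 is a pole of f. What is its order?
2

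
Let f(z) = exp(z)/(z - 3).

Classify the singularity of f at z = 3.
Write f(z) = g(z)/(z - 3) with g(z) = exp(z).
g is entire and g(3) = exp(3) ≠ 0, so no factor of (z - 3) cancels: the Laurent expansion of f about z = 3 starts at the power -1, i.e. lim_{z→z₀} (z - z₀) f(z) = exp(3) is finite and nonzero.
So z = 3 is a pole of order 1.

Final answer: pole of order 1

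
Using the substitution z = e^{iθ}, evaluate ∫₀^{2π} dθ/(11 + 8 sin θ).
Call the integral J. The integrand is 2π-periodic and we integrate over a full period, so shifting θ does not change the value (θ → θ + π/2 turns sin θ into cos θ). Hence
  J = ∫₀^{2π} dθ/(11 + 8 cos θ).
Put z = e^{iθ}: then cos θ = (z + 1/z)/2, dθ = dz/(iz), and z runs once counterclockwise around |z| = 1:
  J = ∮_{|z|=1} 1/(11 + 8*(z + 1/z)/2) · dz/(iz) = (2/i) ∮_{|z|=1} dz/(8*z^2 + 22*z + 8).
The roots of 8*z^2 + 22*z + 8 are z = (-11 ± sqrt(11^2 - 8^2))/8, with sqrt(57) = sqrt(57); their product is 1, so only z₊ = -11/8 + sqrt(57)/8 lies inside the unit circle (z₋ = -11/8 - sqrt(57)/8 lies outside).
z₊ is a simple zero of q(z) = 8*z^2 + 22*z + 8, so Res(1/q, z₊) = 1/q'(z₊) with q'(z) = 16*z + 22; and q'(z₊) = 8*(z₊ - z₋) = 2*sqrt(57).
Therefore J = (2/i) · 2πi · 1/(2*sqrt(57)) = 2*pi/(sqrt(57)) = 2*sqrt(57)*pi/57

Final answer: 2*sqrt(57)*pi/57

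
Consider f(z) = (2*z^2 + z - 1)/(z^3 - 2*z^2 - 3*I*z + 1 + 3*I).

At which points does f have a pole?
The singularities of f are the zeros of the denominator. Factoring,
  z^3 - 2*z^2 - 3*I*z + 1 + 3*I = (z - 2 - I)*(z - 1)*(z + 1 + I)
so the candidates are z = 2 + I, z = 1, z = -1 - I.

Check the numerator P(z) = 2*z^2 + z - 1 at each one:
  P(2 + I) = 7 + 9*I ≠ 0, so z = 2 + I is a (simple) pole.
  P(1) = 2 ≠ 0, so z = 1 is a (simple) pole.
  P(-1 - I) = -2 + 3*I ≠ 0, so z = -1 - I is a (simple) pole.

Poles of f: {-1 - I, 1, 2 + I}

Final answer: {-1 - I, 1, 2 + I}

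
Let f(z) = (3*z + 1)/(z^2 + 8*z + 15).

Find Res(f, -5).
Write f(z) = P(z)/Q(z) with P(z) = 3*z + 1 and Q(z) = z^2 + 8*z + 15.
The denominator factors as Q(z) = (z + 3)*(z + 5), so z = -5 is a simple zero of Q and P is analytic there; z = -5 is therefore a simple pole and
  Res(f, z₀) = P(z₀)/Q'(z₀).

Q'(z) = 2*z + 8, so Q'(-5) = -2.
P(-5) = -14.

Res(f, -5) = (-14)/(-2) = 7

Final answer: 7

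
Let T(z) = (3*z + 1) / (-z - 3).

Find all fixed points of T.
{-3 - 2*sqrt(2), -3 + 2*sqrt(2)}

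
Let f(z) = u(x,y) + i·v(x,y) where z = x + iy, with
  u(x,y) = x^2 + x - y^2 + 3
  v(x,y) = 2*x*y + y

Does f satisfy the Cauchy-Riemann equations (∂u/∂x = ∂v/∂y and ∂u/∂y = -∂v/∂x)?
∂u/∂x = 2*x + 1
∂v/∂y = 2*x + 1
∂u/∂y = -2*y
∂v/∂x = 2*y
∂u/∂x = ∂v/∂y and ∂u/∂y = -∂v/∂x hold identically; f is analytic.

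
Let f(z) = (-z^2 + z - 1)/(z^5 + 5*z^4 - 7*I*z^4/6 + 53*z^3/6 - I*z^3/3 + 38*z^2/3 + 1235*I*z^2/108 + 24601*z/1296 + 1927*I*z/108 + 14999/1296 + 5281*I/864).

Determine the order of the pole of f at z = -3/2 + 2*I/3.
Factor the denominator:
  z^5 + 5*z^4 - 7*I*z^4/6 + 53*z^3/6 - I*z^3/3 + 38*z^2/3 + 1235*I*z^2/108 + 24601*z/1296 + 1927*I*z/108 + 14999/1296 + 5281*I/864 = (z + 3/2 - 2*I/3)^4*(z - 1 + 3*I/2)

The numerator P(z) = -z^2 + z - 1 has P(-3/2 + 2*I/3) = -155/36 + 8*I/3 ≠ 0, so no factor of (z + 3/2 - 2*I/3) cancels.
Near z = -3/2 + 2*I/3 we can therefore write f(z) = g(z)/(z + 3/2 - 2*I/3)^4 with g analytic at -3/2 + 2*I/3 and g(-3/2 + 2*I/3) ≠ 0 (g is the numerator divided by the remaining denominator factors).

Hence z = -3/2 + 2*I/3 is a pole of order 4.

Final answer: 4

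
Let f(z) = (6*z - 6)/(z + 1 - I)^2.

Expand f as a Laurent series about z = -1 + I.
Put w = z - (-1 + I), i.e. z = w - 1 + I. The denominator is w^2, so it suffices to rewrite the numerator in powers of w.

P(z) = 6*z - 6
P(w - 1 + I) = -12 + 6*I + 6*w

Dividing each term by w^2:
  f = (-12 + 6*I)/w^2 + 6/w

Substituting back w = z + 1 - I:
  f(z) = (-12 + 6*I)/(z + 1 - I)^2 + 6/(z + 1 - I)

The series is finite because the numerator is a polynomial; the negative powers form the principal part, and the coefficient of 1/(z + 1 - I) gives Res(f, -1 + I) = 6.

Final answer: (-12 + 6*I)/(z + 1 - I)^2 + 6/(z + 1 - I)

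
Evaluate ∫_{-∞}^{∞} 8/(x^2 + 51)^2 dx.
Let f(z) = 8/(z^2 + 51)^2. The denominator has no real zeros and deg Q - deg P = 4 ≥ 2, so the integral of f over the upper semicircle |z| = R tends to 0 as R → ∞. Closing the contour in the upper half-plane,
  ∫_{-∞}^{∞} f(x) dx = 2πi · Σ Res(f, z_k)  over the poles with Im z_k > 0.

Zeros of the denominator: z^2 + 51 = 0 gives z = ±sqrt(51)*I.
Upper half-plane: z = sqrt(51)*I (a pole of order 2).

Write f(z) = g(z)/(z - sqrt(51)*I)^2 with g(z) = 8/(z + sqrt(51)*I)^2. For a double pole, Res(f, z₀) = g'(z₀):
  g'(z) = -16/(z + sqrt(51)*I)^3
  Res(f, sqrt(51)*I) = g'(sqrt(51)*I) = -2*sqrt(51)*I/2601

∫_{-∞}^{∞} f(x) dx = 2πi · (-2*sqrt(51)*I/2601) = 4*sqrt(51)*pi/2601

Final answer: 4*sqrt(51)*pi/2601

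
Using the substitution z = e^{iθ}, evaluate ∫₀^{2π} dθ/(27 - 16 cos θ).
Call the integral J. The integrand is 2π-periodic and we integrate over a full period, so shifting θ does not change the value (θ → θ + π flips the sign of the trig term). Hence
  J = ∫₀^{2π} dθ/(27 + 16 cos θ).
Put z = e^{iθ}: then cos θ = (z + 1/z)/2, dθ = dz/(iz), and z runs once counterclockwise around |z| = 1:
  J = ∮_{|z|=1} 1/(27 + 16*(z + 1/z)/2) · dz/(iz) = (2/i) ∮_{|z|=1} dz/(16*z^2 + 54*z + 16).
The roots of 16*z^2 + 54*z + 16 are z = (-27 ± sqrt(27^2 - 16^2))/16, with sqrt(473) = sqrt(473); their product is 1, so only z₊ = -27/16 + sqrt(473)/16 lies inside the unit circle (z₋ = -27/16 - sqrt(473)/16 lies outside).
z₊ is a simple zero of q(z) = 16*z^2 + 54*z + 16, so Res(1/q, z₊) = 1/q'(z₊) with q'(z) = 32*z + 54; and q'(z₊) = 16*(z₊ - z₋) = 2*sqrt(473).
Therefore J = (2/i) · 2πi · 1/(2*sqrt(473)) = 2*pi/(sqrt(473)) = 2*sqrt(473)*pi/473

Final answer: 2*sqrt(473)*pi/473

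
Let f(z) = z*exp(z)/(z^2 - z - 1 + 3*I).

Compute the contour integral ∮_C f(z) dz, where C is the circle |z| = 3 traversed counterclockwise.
By the residue theorem, ∮_C f(z) dz = 2πi · (sum of the residues of f at the poles inside |z| = 3).

The denominator factors as (z + 1 - I)*(z - 2 + I), so the singularities of f are simple poles at z = -1 + I, z = 2 - I.
  |-1 + I|² = 2 < 9 = 3², so this pole is inside the contour.
  |2 - I|² = 5 < 9 = 3², so this pole is inside the contour.

With P(z) = z*exp(z) and Q(z) = z^2 - z - 1 + 3*I, each pole is simple, so Res(f, z₀) = P(z₀)/Q'(z₀) with Q'(z) = 2*z - 1.
  Res(f, -1 + I) = P(-1 + I)/Q'(-1 + I) = ((-1 + I)*exp(-1 + I))/(-3 + 2*I) = (5/13 - I/13)*exp(-1 + I)
  Res(f, 2 - I) = P(2 - I)/Q'(2 - I) = ((2 - I)*exp(2 - I))/(3 - 2*I) = (8/13 + I/13)*exp(2 - I)

Sum of residues inside C: (8/13 + I/13)*exp(2 - I) + (5/13 - I/13)*exp(-1 + I)
∮_C f(z) dz = 2πi · ((8/13 + I/13)*exp(2 - I) + (5/13 - I/13)*exp(-1 + I)) = pi*(2/13 + 10*I/13)*exp(-1 + I) + pi*(-2/13 + 16*I/13)*exp(2 - I)

Final answer: pi*(2/13 + 10*I/13)*exp(-1 + I) + pi*(-2/13 + 16*I/13)*exp(2 - I)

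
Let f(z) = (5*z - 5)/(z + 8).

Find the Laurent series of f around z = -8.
Put w = z - (-8), i.e. z = w - 8. The denominator is w, so it suffices to rewrite the numerator in powers of w.

P(z) = 5*z - 5
P(w - 8) = -45 + 5*w

Dividing each term by w:
  f = -45/w + 5

Substituting back w = z + 8:
  f(z) = -45/(z + 8) + 5

The series is finite because the numerator is a polynomial; the negative powers form the principal part, and the coefficient of 1/(z + 8) gives Res(f, -8) = -45.

Final answer: -45/(z + 8) + 5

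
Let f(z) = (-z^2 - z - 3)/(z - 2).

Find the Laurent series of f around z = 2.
-9/(z - 2) - 5 - (z - 2)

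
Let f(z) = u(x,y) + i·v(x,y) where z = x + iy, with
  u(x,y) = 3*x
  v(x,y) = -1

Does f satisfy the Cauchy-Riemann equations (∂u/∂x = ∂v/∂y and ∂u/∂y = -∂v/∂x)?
∂u/∂x = 3
∂v/∂y = 0
∂u/∂y = 0
∂v/∂x = 0
∂u/∂x ≠ ∂v/∂y; the Cauchy-Riemann equations are not satisfied, so f is not analytic.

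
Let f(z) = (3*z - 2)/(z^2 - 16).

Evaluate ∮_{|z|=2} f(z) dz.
By the residue theorem, ∮_C f(z) dz = 2πi · (sum of the residues of f at the poles inside |z| = 2).

The denominator factors as (z + 4)*(z - 4), so the singularities of f are simple poles at z = -4, z = 4.
  |-4|² = 16 > 4 = 2², so this pole is outside the contour.
  |4|² = 16 > 4 = 2², so this pole is outside the contour.

No pole lies inside the contour, so f is analytic on and inside C and the integral is 0 (Cauchy's theorem).

Final answer: 0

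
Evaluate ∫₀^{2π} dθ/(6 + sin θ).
Call the integral J. The integrand is 2π-periodic and we integrate over a full period, so shifting θ does not change the value (θ → θ + π/2 turns sin θ into cos θ). Hence
  J = ∫₀^{2π} dθ/(6 + cos θ).
Put z = e^{iθ}: then cos θ = (z + 1/z)/2, dθ = dz/(iz), and z runs once counterclockwise around |z| = 1:
  J = ∮_{|z|=1} 1/(6 + (z + 1/z)/2) · dz/(iz) = (2/i) ∮_{|z|=1} dz/(z^2 + 12*z + 1).
The roots of z^2 + 12*z + 1 are z = (-6 ± sqrt(6^2 - 1^2)), with sqrt(35) = sqrt(35); their product is 1, so only z₊ = -6 + sqrt(35) lies inside the unit circle (z₋ = -6 - sqrt(35) lies outside).
z₊ is a simple zero of q(z) = z^2 + 12*z + 1, so Res(1/q, z₊) = 1/q'(z₊) with q'(z) = 2*z + 12; and q'(z₊) = (z₊ - z₋) = 2*sqrt(35).
Therefore J = (2/i) · 2πi · 1/(2*sqrt(35)) = 2*pi/(sqrt(35)) = 2*sqrt(35)*pi/35

Final answer: 2*sqrt(35)*pi/35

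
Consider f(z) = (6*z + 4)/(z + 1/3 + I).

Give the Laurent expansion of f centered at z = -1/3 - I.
(2 - 6*I)/(z + 1/3 + I) + 6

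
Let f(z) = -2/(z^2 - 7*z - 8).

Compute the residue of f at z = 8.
Write f(z) = P(z)/Q(z) with P(z) = -2 and Q(z) = z^2 - 7*z - 8.
The denominator factors as Q(z) = (z + 1)*(z - 8), so z = 8 is a simple zero of Q and P is analytic there; z = 8 is therefore a simple pole and
  Res(f, z₀) = P(z₀)/Q'(z₀).

Q'(z) = 2*z - 7, so Q'(8) = 9.
P(8) = -2.

Res(f, 8) = (-2)/(9) = -2/9

Final answer: -2/9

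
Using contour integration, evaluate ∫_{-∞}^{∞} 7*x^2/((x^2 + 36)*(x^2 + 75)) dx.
Let f(z) = 7*z^2/((z^2 + 36)*(z^2 + 75)). The denominator has no real zeros and deg Q - deg P = 2 ≥ 2, so the integral of f over the upper semicircle |z| = R tends to 0 as R → ∞. Closing the contour in the upper half-plane,
  ∫_{-∞}^{∞} f(x) dx = 2πi · Σ Res(f, z_k)  over the poles with Im z_k > 0.

Zeros of the denominator: z^2 + 75 = 0 gives z = ±5*sqrt(3)*I; z^2 + 36 = 0 gives z = ±6*I.
Upper half-plane: z = 6*I, z = 5*sqrt(3)*I (simple).

Each pole is a simple zero of Q(z) = z^4 + 111*z^2 + 2700, so Res(f, z₀) = P(z₀)/Q'(z₀) with P(z) = 7*z^2, Q'(z) = 4*z^3 + 222*z:
  Res(f, 6*I) = (-252)/(468*I) = 7*I/13
  Res(f, 5*sqrt(3)*I) = (-525)/(-390*sqrt(3)*I) = -35*sqrt(3)*I/78

Sum of residues: 7*I*(6 - 5*sqrt(3))/78
∫_{-∞}^{∞} f(x) dx = 2πi · (7*I*(6 - 5*sqrt(3))/78) = 7*pi*(-6 + 5*sqrt(3))/39

Final answer: 7*pi*(-6 + 5*sqrt(3))/39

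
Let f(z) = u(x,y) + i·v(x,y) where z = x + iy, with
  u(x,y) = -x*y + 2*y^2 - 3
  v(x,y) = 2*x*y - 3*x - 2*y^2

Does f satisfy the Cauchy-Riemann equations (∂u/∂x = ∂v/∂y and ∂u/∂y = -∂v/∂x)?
∂u/∂x = -y
∂v/∂y = 2*x - 4*y
∂u/∂y = -x + 4*y
∂v/∂x = 2*y - 3
∂u/∂x ≠ ∂v/∂y and ∂u/∂y ≠ -∂v/∂x; the Cauchy-Riemann equations are not satisfied, so f is not analytic.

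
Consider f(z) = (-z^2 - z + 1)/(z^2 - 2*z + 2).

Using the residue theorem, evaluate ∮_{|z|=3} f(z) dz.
-6*I*pi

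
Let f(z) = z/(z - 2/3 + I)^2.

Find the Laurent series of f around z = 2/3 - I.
Put w = z - (2/3 - I), i.e. z = w + 2/3 - I. The denominator is w^2, so it suffices to rewrite the numerator in powers of w.

P(z) = z
P(w + 2/3 - I) = 2/3 - I + w

Dividing each term by w^2:
  f = (2/3 - I)/w^2 + 1/w

Substituting back w = z - 2/3 + I:
  f(z) = (2/3 - I)/(z - 2/3 + I)^2 + 1/(z - 2/3 + I)

The series is finite because the numerator is a polynomial; the negative powers form the principal part, and the coefficient of 1/(z - 2/3 + I) gives Res(f, 2/3 - I) = 1.

Final answer: (2/3 - I)/(z - 2/3 + I)^2 + 1/(z - 2/3 + I)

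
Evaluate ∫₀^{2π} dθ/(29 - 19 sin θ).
sqrt(30)*pi/60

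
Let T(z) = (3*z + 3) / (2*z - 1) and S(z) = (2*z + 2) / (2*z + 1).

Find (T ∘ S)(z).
(T ∘ S)(z) = T(S(z)) = ((3)*S(z) + (3))/((2)*S(z) + (-1)). Multiply numerator and denominator by 2*z + 1:
  numerator:   (3)*(2*z + 2) + (3)*(2*z + 1) = 12*z + 9
  denominator: (2)*(2*z + 2) + (-1)*(2*z + 1) = 2*z + 3
(T ∘ S)(z) = (12*z + 9)/(2*z + 3)

Final answer: (12*z + 9)/(2*z + 3)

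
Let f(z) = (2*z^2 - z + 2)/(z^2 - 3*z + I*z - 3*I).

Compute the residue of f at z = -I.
Write f(z) = P(z)/Q(z) with P(z) = 2*z^2 - z + 2 and Q(z) = z^2 - 3*z + I*z - 3*I.
The denominator factors as Q(z) = (z - 3)*(z + I), so z = -I is a simple zero of Q and P is analytic there; z = -I is therefore a simple pole and
  Res(f, z₀) = P(z₀)/Q'(z₀).

Q'(z) = 2*z - 3 + I, so Q'(-I) = -3 - I.
P(-I) = I.

Res(f, -I) = (I)/(-3 - I) = -1/10 - 3*I/10

Final answer: -1/10 - 3*I/10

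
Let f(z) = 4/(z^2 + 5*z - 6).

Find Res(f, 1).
Write f(z) = P(z)/Q(z) with P(z) = 4 and Q(z) = z^2 + 5*z - 6.
The denominator factors as Q(z) = (z + 6)*(z - 1), so z = 1 is a simple zero of Q and P is analytic there; z = 1 is therefore a simple pole and
  Res(f, z₀) = P(z₀)/Q'(z₀).

Q'(z) = 2*z + 5, so Q'(1) = 7.
P(1) = 4.

Res(f, 1) = (4)/(7) = 4/7

Final answer: 4/7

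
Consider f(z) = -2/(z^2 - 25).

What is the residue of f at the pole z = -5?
1/5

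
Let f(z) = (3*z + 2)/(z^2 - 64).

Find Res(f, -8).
Write f(z) = P(z)/Q(z) with P(z) = 3*z + 2 and Q(z) = z^2 - 64.
The denominator factors as Q(z) = (z + 8)*(z - 8), so z = -8 is a simple zero of Q and P is analytic there; z = -8 is therefore a simple pole and
  Res(f, z₀) = P(z₀)/Q'(z₀).

Q'(z) = 2*z, so Q'(-8) = -16.
P(-8) = -22.

Res(f, -8) = (-22)/(-16) = 11/8

Final answer: 11/8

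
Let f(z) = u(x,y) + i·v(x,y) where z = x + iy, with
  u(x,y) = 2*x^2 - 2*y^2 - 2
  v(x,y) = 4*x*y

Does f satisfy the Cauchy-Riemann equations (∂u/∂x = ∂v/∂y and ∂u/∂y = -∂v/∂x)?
∂u/∂x = 4*x
∂v/∂y = 4*x
∂u/∂y = -4*y
∂v/∂x = 4*y
∂u/∂x = ∂v/∂y and ∂u/∂y = -∂v/∂x hold identically; f is analytic.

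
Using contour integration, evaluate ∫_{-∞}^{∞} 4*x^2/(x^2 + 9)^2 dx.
Let f(z) = 4*z^2/(z^2 + 9)^2. The denominator has no real zeros and deg Q - deg P = 2 ≥ 2, so the integral of f over the upper semicircle |z| = R tends to 0 as R → ∞. Closing the contour in the upper half-plane,
  ∫_{-∞}^{∞} f(x) dx = 2πi · Σ Res(f, z_k)  over the poles with Im z_k > 0.

Zeros of the denominator: z^2 + 9 = 0 gives z = ±3*I.
Upper half-plane: z = 3*I (a pole of order 2).

Write f(z) = g(z)/(z - 3*I)^2 with g(z) = 4*z^2/(z + 3*I)^2. For a double pole, Res(f, z₀) = g'(z₀):
  g'(z) = 24*I*z/(z + 3*I)^3
  Res(f, 3*I) = g'(3*I) = -I/3

∫_{-∞}^{∞} f(x) dx = 2πi · (-I/3) = 2*pi/3

Final answer: 2*pi/3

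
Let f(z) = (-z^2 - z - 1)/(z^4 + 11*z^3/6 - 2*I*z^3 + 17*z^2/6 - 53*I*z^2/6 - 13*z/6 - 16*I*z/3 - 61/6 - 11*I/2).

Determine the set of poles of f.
The singularities of f are the zeros of the denominator. Factoring,
  z^4 + 11*z^3/6 - 2*I*z^3 + 17*z^2/6 - 53*I*z^2/6 - 13*z/6 - 16*I*z/3 - 61/6 - 11*I/2 = (z - 2/3 - I)*(z - 1/2 - 3*I)*(z + 2 + I)*(z + 1 + I)
so the candidates are z = 2/3 + I, z = 1/2 + 3*I, z = -2 - I, z = -1 - I.

Check the numerator P(z) = -z^2 - z - 1 at each one:
  P(2/3 + I) = -10/9 - 7*I/3 ≠ 0, so z = 2/3 + I is a (simple) pole.
  P(1/2 + 3*I) = 29/4 - 6*I ≠ 0, so z = 1/2 + 3*I is a (simple) pole.
  P(-2 - I) = -2 - 3*I ≠ 0, so z = -2 - I is a (simple) pole.
  P(-1 - I) = -I ≠ 0, so z = -1 - I is a (simple) pole.

Poles of f: {-2 - I, -1 - I, 1/2 + 3*I, 2/3 + I}

Final answer: {-2 - I, -1 - I, 1/2 + 3*I, 2/3 + I}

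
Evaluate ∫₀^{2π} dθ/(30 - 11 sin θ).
2*sqrt(779)*pi/779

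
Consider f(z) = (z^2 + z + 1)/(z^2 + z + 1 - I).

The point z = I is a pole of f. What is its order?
1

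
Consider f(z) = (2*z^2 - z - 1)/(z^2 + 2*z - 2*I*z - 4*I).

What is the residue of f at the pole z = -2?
Write f(z) = P(z)/Q(z) with P(z) = 2*z^2 - z - 1 and Q(z) = z^2 + 2*z - 2*I*z - 4*I.
The denominator factors as Q(z) = (z + 2)*(z - 2*I), so z = -2 is a simple zero of Q and P is analytic there; z = -2 is therefore a simple pole and
  Res(f, z₀) = P(z₀)/Q'(z₀).

Q'(z) = 2*z + 2 - 2*I, so Q'(-2) = -2 - 2*I.
P(-2) = 9.

Res(f, -2) = (9)/(-2 - 2*I) = -9/4 + 9*I/4

Final answer: -9/4 + 9*I/4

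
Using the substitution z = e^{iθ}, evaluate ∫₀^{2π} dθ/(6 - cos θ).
Call the integral J. The integrand is 2π-periodic and we integrate over a full period, so shifting θ does not change the value (θ → θ + π flips the sign of the trig term). Hence
  J = ∫₀^{2π} dθ/(6 + cos θ).
Put z = e^{iθ}: then cos θ = (z + 1/z)/2, dθ = dz/(iz), and z runs once counterclockwise around |z| = 1:
  J = ∮_{|z|=1} 1/(6 + (z + 1/z)/2) · dz/(iz) = (2/i) ∮_{|z|=1} dz/(z^2 + 12*z + 1).
The roots of z^2 + 12*z + 1 are z = (-6 ± sqrt(6^2 - 1^2)), with sqrt(35) = sqrt(35); their product is 1, so only z₊ = -6 + sqrt(35) lies inside the unit circle (z₋ = -6 - sqrt(35) lies outside).
z₊ is a simple zero of q(z) = z^2 + 12*z + 1, so Res(1/q, z₊) = 1/q'(z₊) with q'(z) = 2*z + 12; and q'(z₊) = (z₊ - z₋) = 2*sqrt(35).
Therefore J = (2/i) · 2πi · 1/(2*sqrt(35)) = 2*pi/(sqrt(35)) = 2*sqrt(35)*pi/35

Final answer: 2*sqrt(35)*pi/35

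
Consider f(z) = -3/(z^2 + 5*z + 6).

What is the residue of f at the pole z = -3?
3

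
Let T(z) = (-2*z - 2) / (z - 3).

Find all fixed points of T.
T(z) = z means -2*z - 2 = z*(z - 3), i.e.
  z^2 - z + 2 = 0.
Discriminant: (-1)^2 - 4*(1)*(2) = -7, so the roots are complex conjugates.
  z = (1 ± I*sqrt(7))/(2*(1))
Fixed points: {1/2 - sqrt(7)*I/2, 1/2 + sqrt(7)*I/2}

Final answer: {1/2 - sqrt(7)*I/2, 1/2 + sqrt(7)*I/2}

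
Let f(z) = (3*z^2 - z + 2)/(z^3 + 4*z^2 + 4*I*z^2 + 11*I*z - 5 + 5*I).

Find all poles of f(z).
The singularities of f are the zeros of the denominator. Factoring,
  z^3 + 4*z^2 + 4*I*z^2 + 11*I*z - 5 + 5*I = (z + 1 + I)*(z + 1 + 2*I)*(z + 2 + I)
so the candidates are z = -1 - I, z = -1 - 2*I, z = -2 - I.

Check the numerator P(z) = 3*z^2 - z + 2 at each one:
  P(-1 - I) = 3 + 7*I ≠ 0, so z = -1 - I is a (simple) pole.
  P(-1 - 2*I) = -6 + 14*I ≠ 0, so z = -1 - 2*I is a (simple) pole.
  P(-2 - I) = 13 + 13*I ≠ 0, so z = -2 - I is a (simple) pole.

Poles of f: {-2 - I, -1 - 2*I, -1 - I}

Final answer: {-2 - I, -1 - 2*I, -1 - I}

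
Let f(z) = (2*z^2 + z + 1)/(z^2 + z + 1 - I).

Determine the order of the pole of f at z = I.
1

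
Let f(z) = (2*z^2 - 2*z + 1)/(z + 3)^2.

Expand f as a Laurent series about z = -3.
25/(z + 3)^2 - 14/(z + 3) + 2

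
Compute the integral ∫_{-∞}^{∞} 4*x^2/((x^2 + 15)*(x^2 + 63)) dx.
Let f(z) = 4*z^2/((z^2 + 15)*(z^2 + 63)). The denominator has no real zeros and deg Q - deg P = 2 ≥ 2, so the integral of f over the upper semicircle |z| = R tends to 0 as R → ∞. Closing the contour in the upper half-plane,
  ∫_{-∞}^{∞} f(x) dx = 2πi · Σ Res(f, z_k)  over the poles with Im z_k > 0.

Zeros of the denominator: z^2 + 15 = 0 gives z = ±sqrt(15)*I; z^2 + 63 = 0 gives z = ±3*sqrt(7)*I.
Upper half-plane: z = sqrt(15)*I, z = 3*sqrt(7)*I (simple).

Each pole is a simple zero of Q(z) = z^4 + 78*z^2 + 945, so Res(f, z₀) = P(z₀)/Q'(z₀) with P(z) = 4*z^2, Q'(z) = 4*z^3 + 156*z:
  Res(f, sqrt(15)*I) = (-60)/(96*sqrt(15)*I) = sqrt(15)*I/24
  Res(f, 3*sqrt(7)*I) = (-252)/(-288*sqrt(7)*I) = -sqrt(7)*I/8

Sum of residues: I*(-3*sqrt(7) + sqrt(15))/24
∫_{-∞}^{∞} f(x) dx = 2πi · (I*(-3*sqrt(7) + sqrt(15))/24) = pi*(-sqrt(15) + 3*sqrt(7))/12

Final answer: pi*(-sqrt(15) + 3*sqrt(7))/12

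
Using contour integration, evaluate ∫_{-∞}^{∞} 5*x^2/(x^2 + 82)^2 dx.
5*sqrt(82)*pi/164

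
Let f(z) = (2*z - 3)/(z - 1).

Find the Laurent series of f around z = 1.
Put w = z - (1), i.e. z = w + 1. The denominator is w, so it suffices to rewrite the numerator in powers of w.

P(z) = 2*z - 3
P(w + 1) = -1 + 2*w

Dividing each term by w:
  f = -1/w + 2

Substituting back w = z - 1:
  f(z) = -1/(z - 1) + 2

The series is finite because the numerator is a polynomial; the negative powers form the principal part, and the coefficient of 1/(z - 1) gives Res(f, 1) = -1.

Final answer: -1/(z - 1) + 2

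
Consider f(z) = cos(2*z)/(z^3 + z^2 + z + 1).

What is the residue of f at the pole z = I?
(-1/4 - I/4)*cosh(2)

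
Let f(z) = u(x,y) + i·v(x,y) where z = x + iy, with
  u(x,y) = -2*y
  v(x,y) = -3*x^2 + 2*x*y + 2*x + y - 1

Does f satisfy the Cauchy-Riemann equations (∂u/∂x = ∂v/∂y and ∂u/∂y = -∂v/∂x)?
∂u/∂x = 0
∂v/∂y = 2*x + 1
∂u/∂y = -2
∂v/∂x = -6*x + 2*y + 2
∂u/∂x ≠ ∂v/∂y and ∂u/∂y ≠ -∂v/∂x; the Cauchy-Riemann equations are not satisfied, so f is not analytic.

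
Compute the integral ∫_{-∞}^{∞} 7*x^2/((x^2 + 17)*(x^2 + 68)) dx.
Let f(z) = 7*z^2/((z^2 + 17)*(z^2 + 68)). The denominator has no real zeros and deg Q - deg P = 2 ≥ 2, so the integral of f over the upper semicircle |z| = R tends to 0 as R → ∞. Closing the contour in the upper half-plane,
  ∫_{-∞}^{∞} f(x) dx = 2πi · Σ Res(f, z_k)  over the poles with Im z_k > 0.

Zeros of the denominator: z^2 + 68 = 0 gives z = ±2*sqrt(17)*I; z^2 + 17 = 0 gives z = ±sqrt(17)*I.
Upper half-plane: z = sqrt(17)*I, z = 2*sqrt(17)*I (simple).

Each pole is a simple zero of Q(z) = z^4 + 85*z^2 + 1156, so Res(f, z₀) = P(z₀)/Q'(z₀) with P(z) = 7*z^2, Q'(z) = 4*z^3 + 170*z:
  Res(f, sqrt(17)*I) = (-119)/(102*sqrt(17)*I) = 7*sqrt(17)*I/102
  Res(f, 2*sqrt(17)*I) = (-476)/(-204*sqrt(17)*I) = -7*sqrt(17)*I/51

Sum of residues: -7*sqrt(17)*I/102
∫_{-∞}^{∞} f(x) dx = 2πi · (-7*sqrt(17)*I/102) = 7*sqrt(17)*pi/51

Final answer: 7*sqrt(17)*pi/51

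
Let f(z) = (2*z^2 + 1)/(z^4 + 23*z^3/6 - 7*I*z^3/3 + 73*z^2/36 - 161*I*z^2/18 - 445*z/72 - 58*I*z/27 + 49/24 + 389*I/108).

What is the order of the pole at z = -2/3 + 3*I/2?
Factor the denominator:
  z^4 + 23*z^3/6 - 7*I*z^3/3 + 73*z^2/36 - 161*I*z^2/18 - 445*z/72 - 58*I*z/27 + 49/24 + 389*I/108 = (z + 2/3 - 3*I/2)^2*(z - 1/2)*(z + 3 + 2*I/3)

The numerator P(z) = 2*z^2 + 1 has P(-2/3 + 3*I/2) = -47/18 - 4*I ≠ 0, so no factor of (z + 2/3 - 3*I/2) cancels.
Near z = -2/3 + 3*I/2 we can therefore write f(z) = g(z)/(z + 2/3 - 3*I/2)^2 with g analytic at -2/3 + 3*I/2 and g(-2/3 + 3*I/2) ≠ 0 (g is the numerator divided by the remaining denominator factors).

Hence z = -2/3 + 3*I/2 is a pole of order 2.

Final answer: 2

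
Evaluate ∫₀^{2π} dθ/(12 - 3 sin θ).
Call the integral J. The integrand is 2π-periodic and we integrate over a full period, so shifting θ does not change the value (θ → θ + π/2 turns sin θ into cos θ; θ → θ + π flips the sign of the trig term). Hence
  J = ∫₀^{2π} dθ/(12 + 3 cos θ).
Put z = e^{iθ}: then cos θ = (z + 1/z)/2, dθ = dz/(iz), and z runs once counterclockwise around |z| = 1:
  J = ∮_{|z|=1} 1/(12 + 3*(z + 1/z)/2) · dz/(iz) = (2/i) ∮_{|z|=1} dz/(3*z^2 + 24*z + 3).
The roots of 3*z^2 + 24*z + 3 are z = (-12 ± sqrt(12^2 - 3^2))/3, with sqrt(135) = 3*sqrt(15); their product is 1, so only z₊ = -4 + sqrt(15) lies inside the unit circle (z₋ = -4 - sqrt(15) lies outside).
z₊ is a simple zero of q(z) = 3*z^2 + 24*z + 3, so Res(1/q, z₊) = 1/q'(z₊) with q'(z) = 6*z + 24; and q'(z₊) = 3*(z₊ - z₋) = 6*sqrt(15).
Therefore J = (2/i) · 2πi · 1/(6*sqrt(15)) = 2*pi/(3*sqrt(15)) = 2*sqrt(15)*pi/45

Final answer: 2*sqrt(15)*pi/45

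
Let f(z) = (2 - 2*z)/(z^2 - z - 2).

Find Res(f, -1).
Write f(z) = P(z)/Q(z) with P(z) = 2 - 2*z and Q(z) = z^2 - z - 2.
The denominator factors as Q(z) = (z + 1)*(z - 2), so z = -1 is a simple zero of Q and P is analytic there; z = -1 is therefore a simple pole and
  Res(f, z₀) = P(z₀)/Q'(z₀).

Q'(z) = 2*z - 1, so Q'(-1) = -3.
P(-1) = 4.

Res(f, -1) = (4)/(-3) = -4/3

Final answer: -4/3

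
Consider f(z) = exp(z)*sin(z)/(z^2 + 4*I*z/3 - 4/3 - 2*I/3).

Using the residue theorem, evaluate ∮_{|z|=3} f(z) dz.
pi*(3/10 + 9*I/10)*exp(-1 - I)*sin(1 + I) + pi*(3/10 + 9*I/10)*exp(1 - I/3)*sin(1 - I/3)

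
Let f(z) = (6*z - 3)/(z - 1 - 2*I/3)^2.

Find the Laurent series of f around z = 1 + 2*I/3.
Put w = z - (1 + 2*I/3), i.e. z = w + 1 + 2*I/3. The denominator is w^2, so it suffices to rewrite the numerator in powers of w.

P(z) = 6*z - 3
P(w + 1 + 2*I/3) = 3 + 4*I + 6*w

Dividing each term by w^2:
  f = (3 + 4*I)/w^2 + 6/w

Substituting back w = z - 1 - 2*I/3:
  f(z) = (3 + 4*I)/(z - 1 - 2*I/3)^2 + 6/(z - 1 - 2*I/3)

The series is finite because the numerator is a polynomial; the negative powers form the principal part, and the coefficient of 1/(z - 1 - 2*I/3) gives Res(f, 1 + 2*I/3) = 6.

Final answer: (3 + 4*I)/(z - 1 - 2*I/3)^2 + 6/(z - 1 - 2*I/3)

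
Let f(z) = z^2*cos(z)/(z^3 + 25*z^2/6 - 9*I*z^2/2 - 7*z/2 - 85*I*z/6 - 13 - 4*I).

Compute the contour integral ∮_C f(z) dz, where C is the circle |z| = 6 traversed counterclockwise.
pi*(-162/65 + 108*I/65)*cos(3/2 - 3*I/2) + pi*(-6834/7085 - 5558*I/7085)*cos(1/3 + 2*I) + pi*(1884/545 + 612*I/545)*cos(3 - I)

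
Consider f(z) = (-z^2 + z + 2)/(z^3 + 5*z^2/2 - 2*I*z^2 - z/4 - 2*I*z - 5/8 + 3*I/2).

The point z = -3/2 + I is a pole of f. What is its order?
2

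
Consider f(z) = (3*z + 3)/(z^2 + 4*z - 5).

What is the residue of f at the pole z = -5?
2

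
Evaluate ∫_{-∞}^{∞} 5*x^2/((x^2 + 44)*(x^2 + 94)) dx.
Let f(z) = 5*z^2/((z^2 + 44)*(z^2 + 94)). The denominator has no real zeros and deg Q - deg P = 2 ≥ 2, so the integral of f over the upper semicircle |z| = R tends to 0 as R → ∞. Closing the contour in the upper half-plane,
  ∫_{-∞}^{∞} f(x) dx = 2πi · Σ Res(f, z_k)  over the poles with Im z_k > 0.

Zeros of the denominator: z^2 + 44 = 0 gives z = ±2*sqrt(11)*I; z^2 + 94 = 0 gives z = ±sqrt(94)*I.
Upper half-plane: z = 2*sqrt(11)*I, z = sqrt(94)*I (simple).

Each pole is a simple zero of Q(z) = z^4 + 138*z^2 + 4136, so Res(f, z₀) = P(z₀)/Q'(z₀) with P(z) = 5*z^2, Q'(z) = 4*z^3 + 276*z:
  Res(f, 2*sqrt(11)*I) = (-220)/(200*sqrt(11)*I) = sqrt(11)*I/10
  Res(f, sqrt(94)*I) = (-470)/(-100*sqrt(94)*I) = -sqrt(94)*I/20

Sum of residues: I*(-sqrt(94) + 2*sqrt(11))/20
∫_{-∞}^{∞} f(x) dx = 2πi · (I*(-sqrt(94) + 2*sqrt(11))/20) = pi*(-2*sqrt(11) + sqrt(94))/10

Final answer: pi*(-2*sqrt(11) + sqrt(94))/10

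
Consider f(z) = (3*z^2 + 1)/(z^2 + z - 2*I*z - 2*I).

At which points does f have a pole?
{-1, 2*I}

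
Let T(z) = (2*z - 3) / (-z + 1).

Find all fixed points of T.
T(z) = z means 2*z - 3 = z*(-z + 1), i.e.
  -z^2 - z + 3 = 0.
Discriminant: (-1)^2 - 4*(-1)*(3) = 13, so the roots are real.
  z = (1 ± sqrt(13))/(2*(-1))
Fixed points: {-sqrt(13)/2 - 1/2, -1/2 + sqrt(13)/2}

Final answer: {-sqrt(13)/2 - 1/2, -1/2 + sqrt(13)/2}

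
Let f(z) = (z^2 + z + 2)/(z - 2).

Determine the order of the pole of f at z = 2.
Factor the denominator:
  z - 2 = (z - 2)

The numerator P(z) = z^2 + z + 2 has P(2) = 8 ≠ 0, so no factor of (z - 2) cancels.
Near z = 2 we can therefore write f(z) = g(z)/(z - 2) with g analytic at 2 and g(2) ≠ 0 (g is just the numerator).

Hence z = 2 is a pole of order 1.

Final answer: 1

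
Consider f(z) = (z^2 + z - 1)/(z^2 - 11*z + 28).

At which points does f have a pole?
{4, 7}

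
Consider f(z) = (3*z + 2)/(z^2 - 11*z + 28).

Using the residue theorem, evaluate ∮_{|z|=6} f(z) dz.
By the residue theorem, ∮_C f(z) dz = 2πi · (sum of the residues of f at the poles inside |z| = 6).

The denominator factors as (z - 4)*(z - 7), so the singularities of f are simple poles at z = 4, z = 7.
  |4|² = 16 < 36 = 6², so this pole is inside the contour.
  |7|² = 49 > 36 = 6², so this pole is outside the contour.

With P(z) = 3*z + 2 and Q(z) = z^2 - 11*z + 28, each pole is simple, so Res(f, z₀) = P(z₀)/Q'(z₀) with Q'(z) = 2*z - 11.
  Res(f, 4) = P(4)/Q'(4) = (14)/(-3) = -14/3

∮_C f(z) dz = 2πi · (-14/3) = -28*I*pi/3

Final answer: -28*I*pi/3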